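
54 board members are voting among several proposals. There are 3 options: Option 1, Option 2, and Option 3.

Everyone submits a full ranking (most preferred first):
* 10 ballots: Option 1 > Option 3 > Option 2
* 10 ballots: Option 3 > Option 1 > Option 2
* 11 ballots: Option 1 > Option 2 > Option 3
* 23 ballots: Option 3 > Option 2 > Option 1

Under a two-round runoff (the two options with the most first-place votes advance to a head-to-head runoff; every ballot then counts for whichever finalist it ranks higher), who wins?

Option 3

Round 1 first-place votes: Option 1 21, Option 2 0, Option 3 33. Option 3 and Option 1 advance.
Runoff: Option 3 is ranked above Option 1 on 33 ballots, Option 1 above Option 3 on 21.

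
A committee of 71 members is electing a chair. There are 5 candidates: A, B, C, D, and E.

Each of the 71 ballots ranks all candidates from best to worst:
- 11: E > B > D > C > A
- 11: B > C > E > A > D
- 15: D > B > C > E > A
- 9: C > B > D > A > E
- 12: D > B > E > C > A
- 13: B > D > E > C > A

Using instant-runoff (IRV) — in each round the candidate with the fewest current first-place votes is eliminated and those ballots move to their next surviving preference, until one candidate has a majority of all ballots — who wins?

B

Round 1: A 0, B 24, C 9, D 27, E 11. A eliminated.
Round 2: B 24, C 9, D 27, E 11. C eliminated.
Round 3: B 33, D 27, E 11. E eliminated.
Round 4: B 44, D 27. B has a majority (≥36).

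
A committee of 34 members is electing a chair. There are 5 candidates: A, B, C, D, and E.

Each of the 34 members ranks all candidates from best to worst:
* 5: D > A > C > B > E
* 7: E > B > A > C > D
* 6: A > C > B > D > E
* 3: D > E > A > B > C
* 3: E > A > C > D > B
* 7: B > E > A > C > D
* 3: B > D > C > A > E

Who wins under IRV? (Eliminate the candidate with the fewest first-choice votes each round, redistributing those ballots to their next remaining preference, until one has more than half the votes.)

B

Round 1: A 6, B 10, C 0, D 8, E 10. C eliminated.
Round 2: A 6, B 10, D 8, E 10. A eliminated.
Round 3: B 16, D 8, E 10. D eliminated.
Round 4: B 21, E 13. B has a majority (≥18).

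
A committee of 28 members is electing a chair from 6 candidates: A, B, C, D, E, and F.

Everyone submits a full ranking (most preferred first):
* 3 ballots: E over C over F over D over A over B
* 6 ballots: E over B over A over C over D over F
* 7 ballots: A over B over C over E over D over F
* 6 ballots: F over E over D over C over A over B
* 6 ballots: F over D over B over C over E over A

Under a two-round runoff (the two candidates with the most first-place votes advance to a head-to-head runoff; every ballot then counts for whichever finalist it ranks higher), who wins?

Round 1 first-place votes: A 7, B 0, C 0, D 0, E 9, F 12. F and E advance.
Runoff: F is ranked above E on 12 ballots, E above F on 16.

E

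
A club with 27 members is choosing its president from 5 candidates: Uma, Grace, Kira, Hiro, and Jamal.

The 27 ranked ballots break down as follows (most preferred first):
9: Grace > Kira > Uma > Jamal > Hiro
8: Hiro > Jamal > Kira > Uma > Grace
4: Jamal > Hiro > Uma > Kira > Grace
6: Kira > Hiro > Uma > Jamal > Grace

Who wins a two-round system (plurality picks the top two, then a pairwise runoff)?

Hiro

Round 1 first-place votes: Uma 0, Grace 9, Kira 6, Hiro 8, Jamal 4. Grace and Hiro advance.
Runoff: Grace is ranked above Hiro on 9 ballots, Hiro above Grace on 18.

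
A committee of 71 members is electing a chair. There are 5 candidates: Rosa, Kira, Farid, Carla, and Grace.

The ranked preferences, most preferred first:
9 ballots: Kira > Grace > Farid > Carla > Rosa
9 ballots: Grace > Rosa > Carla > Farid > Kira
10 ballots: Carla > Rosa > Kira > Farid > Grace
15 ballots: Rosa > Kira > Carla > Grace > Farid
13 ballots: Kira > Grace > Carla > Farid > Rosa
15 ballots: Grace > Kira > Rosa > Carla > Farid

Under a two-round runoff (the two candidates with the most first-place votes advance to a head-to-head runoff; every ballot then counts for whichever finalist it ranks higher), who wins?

Kira

Round 1 first-place votes: Rosa 15, Kira 22, Farid 0, Carla 10, Grace 24. Grace and Kira advance.
Runoff: Grace is ranked above Kira on 24 ballots, Kira above Grace on 47.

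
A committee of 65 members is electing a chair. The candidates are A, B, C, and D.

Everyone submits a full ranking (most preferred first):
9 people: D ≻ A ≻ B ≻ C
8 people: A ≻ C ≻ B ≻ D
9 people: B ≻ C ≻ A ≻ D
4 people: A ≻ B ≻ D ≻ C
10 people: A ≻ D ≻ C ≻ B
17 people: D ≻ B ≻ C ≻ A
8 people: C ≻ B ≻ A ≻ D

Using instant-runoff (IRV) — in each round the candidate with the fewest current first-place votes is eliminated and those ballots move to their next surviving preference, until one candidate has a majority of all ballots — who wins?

A

Round 1: A 22, B 9, C 8, D 26. C eliminated.
Round 2: A 22, B 17, D 26. B eliminated.
Round 3: A 39, D 26. A has a majority (≥33).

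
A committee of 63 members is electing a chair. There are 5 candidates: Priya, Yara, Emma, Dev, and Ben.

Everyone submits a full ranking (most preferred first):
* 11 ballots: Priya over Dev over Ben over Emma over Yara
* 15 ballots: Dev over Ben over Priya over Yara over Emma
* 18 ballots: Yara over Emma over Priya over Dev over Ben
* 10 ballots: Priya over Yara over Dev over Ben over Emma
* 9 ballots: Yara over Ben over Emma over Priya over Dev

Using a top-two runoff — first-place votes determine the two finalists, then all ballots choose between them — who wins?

Round 1 first-place votes: Priya 21, Yara 27, Emma 0, Dev 15, Ben 0. Yara and Priya advance.
Runoff: Yara is ranked above Priya on 27 ballots, Priya above Yara on 36.

Priya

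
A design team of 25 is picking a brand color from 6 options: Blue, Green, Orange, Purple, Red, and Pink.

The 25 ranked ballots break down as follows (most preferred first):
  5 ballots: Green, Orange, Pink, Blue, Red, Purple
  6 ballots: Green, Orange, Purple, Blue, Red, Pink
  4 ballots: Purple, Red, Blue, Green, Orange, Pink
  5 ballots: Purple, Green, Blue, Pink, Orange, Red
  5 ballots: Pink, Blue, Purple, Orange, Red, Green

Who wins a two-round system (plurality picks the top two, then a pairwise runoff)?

Round 1 first-place votes: Blue 0, Green 11, Orange 0, Purple 9, Red 0, Pink 5. Green and Purple advance.
Runoff: Green is ranked above Purple on 11 ballots, Purple above Green on 14.

Purple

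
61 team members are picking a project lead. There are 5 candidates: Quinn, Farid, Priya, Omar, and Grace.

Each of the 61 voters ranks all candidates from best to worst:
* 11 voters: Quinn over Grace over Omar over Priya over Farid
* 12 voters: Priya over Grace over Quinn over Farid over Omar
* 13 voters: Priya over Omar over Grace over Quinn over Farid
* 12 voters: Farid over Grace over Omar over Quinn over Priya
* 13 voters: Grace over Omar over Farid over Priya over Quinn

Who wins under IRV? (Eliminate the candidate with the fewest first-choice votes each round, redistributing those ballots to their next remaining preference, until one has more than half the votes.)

Grace

Round 1: Quinn 11, Farid 12, Priya 25, Omar 0, Grace 13. Omar eliminated.
Round 2: Quinn 11, Farid 12, Priya 25, Grace 13. Quinn eliminated.
Round 3: Farid 12, Priya 25, Grace 24. Farid eliminated.
Round 4: Priya 25, Grace 36. Grace has a majority (≥31).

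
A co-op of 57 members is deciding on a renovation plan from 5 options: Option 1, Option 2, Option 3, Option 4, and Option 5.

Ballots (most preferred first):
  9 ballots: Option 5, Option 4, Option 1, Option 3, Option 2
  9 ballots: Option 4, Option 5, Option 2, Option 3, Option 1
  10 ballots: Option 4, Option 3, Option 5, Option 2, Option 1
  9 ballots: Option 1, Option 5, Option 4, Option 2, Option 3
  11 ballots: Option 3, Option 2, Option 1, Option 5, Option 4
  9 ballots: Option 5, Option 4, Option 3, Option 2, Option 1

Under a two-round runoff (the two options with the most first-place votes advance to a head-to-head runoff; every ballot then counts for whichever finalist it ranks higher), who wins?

Option 5

Round 1 first-place votes: Option 1 9, Option 2 0, Option 3 11, Option 4 19, Option 5 18. Option 4 and Option 5 advance.
Runoff: Option 4 is ranked above Option 5 on 19 ballots, Option 5 above Option 4 on 38.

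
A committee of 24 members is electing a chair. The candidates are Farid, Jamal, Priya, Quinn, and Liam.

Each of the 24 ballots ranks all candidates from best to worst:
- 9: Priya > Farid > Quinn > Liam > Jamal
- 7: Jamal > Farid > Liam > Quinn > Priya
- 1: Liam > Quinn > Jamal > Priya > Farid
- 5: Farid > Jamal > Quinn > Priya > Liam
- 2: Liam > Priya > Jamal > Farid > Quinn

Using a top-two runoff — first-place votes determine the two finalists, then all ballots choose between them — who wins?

Jamal

Round 1 first-place votes: Farid 5, Jamal 7, Priya 9, Quinn 0, Liam 3. Priya and Jamal advance.
Runoff: Priya is ranked above Jamal on 11 ballots, Jamal above Priya on 13.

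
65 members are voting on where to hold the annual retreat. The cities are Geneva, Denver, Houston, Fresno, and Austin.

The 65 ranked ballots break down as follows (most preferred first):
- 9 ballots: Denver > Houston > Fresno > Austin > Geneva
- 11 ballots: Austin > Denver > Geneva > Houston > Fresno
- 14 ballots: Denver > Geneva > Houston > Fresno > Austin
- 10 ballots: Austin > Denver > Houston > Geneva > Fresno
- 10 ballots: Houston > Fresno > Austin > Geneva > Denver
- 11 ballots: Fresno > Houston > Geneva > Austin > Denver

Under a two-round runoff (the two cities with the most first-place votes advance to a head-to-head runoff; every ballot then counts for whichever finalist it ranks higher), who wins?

Austin

Round 1 first-place votes: Geneva 0, Denver 23, Houston 10, Fresno 11, Austin 21. Denver and Austin advance.
Runoff: Denver is ranked above Austin on 23 ballots, Austin above Denver on 42.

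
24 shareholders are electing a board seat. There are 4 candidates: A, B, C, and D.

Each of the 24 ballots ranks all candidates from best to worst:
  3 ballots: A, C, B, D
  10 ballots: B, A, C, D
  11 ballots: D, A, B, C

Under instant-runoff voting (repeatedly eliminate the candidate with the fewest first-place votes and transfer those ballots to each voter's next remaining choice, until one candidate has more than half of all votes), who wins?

B

Round 1: A 3, B 10, C 0, D 11. C eliminated.
Round 2: A 3, B 10, D 11. A eliminated.
Round 3: B 13, D 11. B has a majority (≥13).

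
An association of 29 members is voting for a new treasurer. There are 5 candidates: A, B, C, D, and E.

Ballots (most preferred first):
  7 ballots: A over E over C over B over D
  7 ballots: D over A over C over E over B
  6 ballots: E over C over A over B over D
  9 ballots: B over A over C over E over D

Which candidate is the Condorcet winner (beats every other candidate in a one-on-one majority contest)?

A vs B: 20–9
A vs C: 23–6
A vs D: 22–7
A vs E: 23–6
A beats every other candidate.

A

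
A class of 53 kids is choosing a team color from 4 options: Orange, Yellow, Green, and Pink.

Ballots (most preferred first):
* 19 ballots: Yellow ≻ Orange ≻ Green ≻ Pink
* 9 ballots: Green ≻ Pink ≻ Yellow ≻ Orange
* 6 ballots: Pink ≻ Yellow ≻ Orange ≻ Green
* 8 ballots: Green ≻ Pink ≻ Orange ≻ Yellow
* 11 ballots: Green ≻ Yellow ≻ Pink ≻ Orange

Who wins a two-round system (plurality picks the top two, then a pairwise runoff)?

Round 1 first-place votes: Orange 0, Yellow 19, Green 28, Pink 6. Green and Yellow advance.
Runoff: Green is ranked above Yellow on 28 ballots, Yellow above Green on 25.

Green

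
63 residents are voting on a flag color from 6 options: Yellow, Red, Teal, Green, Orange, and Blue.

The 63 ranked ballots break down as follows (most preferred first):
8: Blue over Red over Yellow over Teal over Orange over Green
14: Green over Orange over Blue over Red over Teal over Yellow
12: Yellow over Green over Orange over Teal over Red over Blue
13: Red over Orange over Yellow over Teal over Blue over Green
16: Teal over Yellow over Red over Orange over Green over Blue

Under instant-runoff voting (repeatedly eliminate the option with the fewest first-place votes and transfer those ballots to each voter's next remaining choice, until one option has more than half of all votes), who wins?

Round 1: Yellow 12, Red 13, Teal 16, Green 14, Orange 0, Blue 8. Orange eliminated.
Round 2: Yellow 12, Red 13, Teal 16, Green 14, Blue 8. Blue eliminated.
Round 3: Yellow 12, Red 21, Teal 16, Green 14. Yellow eliminated.
Round 4: Red 21, Teal 16, Green 26. Teal eliminated.
Round 5: Red 37, Green 26. Red has a majority (≥32).

Red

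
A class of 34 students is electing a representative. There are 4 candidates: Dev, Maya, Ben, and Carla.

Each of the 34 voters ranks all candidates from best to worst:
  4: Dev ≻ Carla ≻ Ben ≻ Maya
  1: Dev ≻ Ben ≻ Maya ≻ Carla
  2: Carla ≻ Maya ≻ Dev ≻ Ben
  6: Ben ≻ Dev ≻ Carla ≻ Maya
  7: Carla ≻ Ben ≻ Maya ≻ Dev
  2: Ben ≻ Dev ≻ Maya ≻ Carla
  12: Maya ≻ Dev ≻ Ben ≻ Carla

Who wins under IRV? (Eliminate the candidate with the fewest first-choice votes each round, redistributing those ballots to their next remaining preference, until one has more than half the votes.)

Round 1: Dev 5, Maya 12, Ben 8, Carla 9. Dev eliminated.
Round 2: Maya 12, Ben 9, Carla 13. Ben eliminated.
Round 3: Maya 15, Carla 19. Carla has a majority (≥18).

Carla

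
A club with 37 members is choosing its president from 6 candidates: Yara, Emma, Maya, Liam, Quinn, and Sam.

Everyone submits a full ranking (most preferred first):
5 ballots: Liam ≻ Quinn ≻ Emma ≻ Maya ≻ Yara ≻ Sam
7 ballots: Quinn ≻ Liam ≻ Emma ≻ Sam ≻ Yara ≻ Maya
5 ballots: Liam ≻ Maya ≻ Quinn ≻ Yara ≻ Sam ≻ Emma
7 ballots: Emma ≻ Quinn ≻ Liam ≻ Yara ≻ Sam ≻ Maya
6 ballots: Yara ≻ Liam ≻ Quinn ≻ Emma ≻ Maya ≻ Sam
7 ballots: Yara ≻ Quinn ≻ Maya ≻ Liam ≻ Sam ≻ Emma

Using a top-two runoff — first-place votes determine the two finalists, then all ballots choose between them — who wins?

Liam

Round 1 first-place votes: Yara 13, Emma 7, Maya 0, Liam 10, Quinn 7, Sam 0. Yara and Liam advance.
Runoff: Yara is ranked above Liam on 13 ballots, Liam above Yara on 24.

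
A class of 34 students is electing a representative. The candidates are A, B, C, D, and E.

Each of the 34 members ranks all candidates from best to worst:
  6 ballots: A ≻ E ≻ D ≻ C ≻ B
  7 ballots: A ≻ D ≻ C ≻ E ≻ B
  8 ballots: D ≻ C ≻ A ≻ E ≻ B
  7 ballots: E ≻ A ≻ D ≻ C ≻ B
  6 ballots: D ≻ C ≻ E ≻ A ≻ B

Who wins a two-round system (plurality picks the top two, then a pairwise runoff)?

Round 1 first-place votes: A 13, B 0, C 0, D 14, E 7. D and A advance.
Runoff: D is ranked above A on 14 ballots, A above D on 20.

A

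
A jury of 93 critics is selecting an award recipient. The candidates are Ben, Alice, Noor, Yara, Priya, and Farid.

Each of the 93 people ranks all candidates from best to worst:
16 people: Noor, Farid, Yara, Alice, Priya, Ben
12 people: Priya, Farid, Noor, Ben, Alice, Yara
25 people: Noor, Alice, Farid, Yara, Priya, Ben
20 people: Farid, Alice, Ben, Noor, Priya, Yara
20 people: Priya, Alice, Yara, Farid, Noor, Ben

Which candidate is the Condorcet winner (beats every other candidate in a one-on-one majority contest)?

Farid

Farid vs Ben: 93–0
Farid vs Alice: 48–45
Farid vs Noor: 52–41
Farid vs Yara: 73–20
Farid vs Priya: 61–32
Farid beats every other candidate.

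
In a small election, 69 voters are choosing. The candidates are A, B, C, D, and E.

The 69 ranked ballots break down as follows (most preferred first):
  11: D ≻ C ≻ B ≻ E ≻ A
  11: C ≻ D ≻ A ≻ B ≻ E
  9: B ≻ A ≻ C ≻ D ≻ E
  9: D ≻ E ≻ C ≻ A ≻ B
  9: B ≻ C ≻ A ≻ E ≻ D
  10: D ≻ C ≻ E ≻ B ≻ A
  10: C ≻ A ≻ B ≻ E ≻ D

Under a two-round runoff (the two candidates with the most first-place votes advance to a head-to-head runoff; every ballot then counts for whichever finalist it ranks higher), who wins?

C

Round 1 first-place votes: A 0, B 18, C 21, D 30, E 0. D and C advance.
Runoff: D is ranked above C on 30 ballots, C above D on 39.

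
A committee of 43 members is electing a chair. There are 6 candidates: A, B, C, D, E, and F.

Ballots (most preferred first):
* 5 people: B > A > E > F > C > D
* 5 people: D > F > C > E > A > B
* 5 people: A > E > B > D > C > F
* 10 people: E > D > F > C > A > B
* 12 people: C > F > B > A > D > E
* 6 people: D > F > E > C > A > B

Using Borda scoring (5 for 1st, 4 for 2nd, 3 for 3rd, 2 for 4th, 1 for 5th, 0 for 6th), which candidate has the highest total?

F

A: 5×4 + 5×1 + 5×5 + 10×1 + 12×2 + 6×1 = 90
B: 5×5 + 5×0 + 5×3 + 10×0 + 12×3 + 6×0 = 76
C: 5×1 + 5×3 + 5×1 + 10×2 + 12×5 + 6×2 = 117
D: 5×0 + 5×5 + 5×2 + 10×4 + 12×1 + 6×5 = 117
E: 5×3 + 5×2 + 5×4 + 10×5 + 12×0 + 6×3 = 113
F: 5×2 + 5×4 + 5×0 + 10×3 + 12×4 + 6×4 = 132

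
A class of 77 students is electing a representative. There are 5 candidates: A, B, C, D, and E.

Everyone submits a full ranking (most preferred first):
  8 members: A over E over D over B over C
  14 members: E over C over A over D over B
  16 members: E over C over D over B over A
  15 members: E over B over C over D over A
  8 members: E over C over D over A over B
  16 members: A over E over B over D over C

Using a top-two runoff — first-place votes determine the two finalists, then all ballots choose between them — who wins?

Round 1 first-place votes: A 24, B 0, C 0, D 0, E 53. E and A advance.
Runoff: E is ranked above A on 53 ballots, A above E on 24.

E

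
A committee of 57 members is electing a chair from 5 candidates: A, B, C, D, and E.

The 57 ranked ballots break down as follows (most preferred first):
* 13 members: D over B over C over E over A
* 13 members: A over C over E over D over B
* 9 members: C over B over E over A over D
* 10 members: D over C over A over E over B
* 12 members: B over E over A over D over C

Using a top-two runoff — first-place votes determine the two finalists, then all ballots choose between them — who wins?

A

Round 1 first-place votes: A 13, B 12, C 9, D 23, E 0. D and A advance.
Runoff: D is ranked above A on 23 ballots, A above D on 34.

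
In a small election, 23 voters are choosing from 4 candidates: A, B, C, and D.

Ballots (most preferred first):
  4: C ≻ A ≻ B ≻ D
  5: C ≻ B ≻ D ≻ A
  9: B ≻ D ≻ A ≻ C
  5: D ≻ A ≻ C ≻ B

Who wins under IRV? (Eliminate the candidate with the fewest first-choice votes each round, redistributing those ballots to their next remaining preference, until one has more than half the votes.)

C

Round 1: A 0, B 9, C 9, D 5. A eliminated.
Round 2: B 9, C 9, D 5. D eliminated.
Round 3: B 9, C 14. C has a majority (≥12).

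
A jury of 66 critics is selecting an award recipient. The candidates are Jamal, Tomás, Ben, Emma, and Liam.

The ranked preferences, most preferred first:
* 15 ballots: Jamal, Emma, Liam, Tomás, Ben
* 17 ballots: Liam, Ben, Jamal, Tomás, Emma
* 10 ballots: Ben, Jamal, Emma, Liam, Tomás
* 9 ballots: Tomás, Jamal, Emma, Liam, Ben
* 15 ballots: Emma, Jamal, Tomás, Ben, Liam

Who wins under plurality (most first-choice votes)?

First-place votes: Jamal 15, Tomás 9, Ben 10, Emma 15, Liam 17.

Liam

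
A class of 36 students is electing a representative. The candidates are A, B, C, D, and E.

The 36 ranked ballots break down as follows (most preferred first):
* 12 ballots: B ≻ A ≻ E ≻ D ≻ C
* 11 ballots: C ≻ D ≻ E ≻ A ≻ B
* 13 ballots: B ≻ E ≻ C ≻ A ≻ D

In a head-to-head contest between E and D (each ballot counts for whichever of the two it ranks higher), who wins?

E

E is ranked above D on 25 ballots; D above E on 11.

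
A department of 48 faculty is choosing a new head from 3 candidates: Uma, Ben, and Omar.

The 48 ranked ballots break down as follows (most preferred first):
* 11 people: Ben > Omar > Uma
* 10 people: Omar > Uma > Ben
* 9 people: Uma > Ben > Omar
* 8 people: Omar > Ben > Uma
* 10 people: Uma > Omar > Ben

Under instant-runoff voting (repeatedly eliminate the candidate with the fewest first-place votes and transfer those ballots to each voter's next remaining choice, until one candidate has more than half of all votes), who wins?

Omar

Round 1: Uma 19, Ben 11, Omar 18. Ben eliminated.
Round 2: Uma 19, Omar 29. Omar has a majority (≥25).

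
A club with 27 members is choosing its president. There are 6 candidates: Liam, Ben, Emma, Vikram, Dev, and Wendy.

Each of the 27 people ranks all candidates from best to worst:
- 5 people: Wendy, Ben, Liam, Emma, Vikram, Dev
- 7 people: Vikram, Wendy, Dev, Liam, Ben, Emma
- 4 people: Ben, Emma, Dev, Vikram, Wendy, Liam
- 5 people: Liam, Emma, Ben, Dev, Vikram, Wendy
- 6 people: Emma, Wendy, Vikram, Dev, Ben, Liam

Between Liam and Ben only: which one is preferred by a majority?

Liam is ranked above Ben on 12 ballots; Ben above Liam on 15.

Ben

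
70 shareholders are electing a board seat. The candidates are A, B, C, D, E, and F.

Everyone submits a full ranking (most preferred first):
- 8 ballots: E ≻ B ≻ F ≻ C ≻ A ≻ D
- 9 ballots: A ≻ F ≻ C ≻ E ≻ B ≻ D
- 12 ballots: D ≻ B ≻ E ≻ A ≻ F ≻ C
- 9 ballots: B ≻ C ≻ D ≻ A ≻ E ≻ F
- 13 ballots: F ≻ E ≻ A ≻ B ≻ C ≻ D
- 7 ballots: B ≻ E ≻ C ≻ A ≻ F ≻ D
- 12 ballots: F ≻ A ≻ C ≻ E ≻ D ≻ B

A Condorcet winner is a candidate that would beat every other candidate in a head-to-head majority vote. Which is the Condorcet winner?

E vs A: 40–30
E vs B: 42–28
E vs C: 40–30
E vs D: 49–21
E vs F: 36–34
E beats every other candidate.

E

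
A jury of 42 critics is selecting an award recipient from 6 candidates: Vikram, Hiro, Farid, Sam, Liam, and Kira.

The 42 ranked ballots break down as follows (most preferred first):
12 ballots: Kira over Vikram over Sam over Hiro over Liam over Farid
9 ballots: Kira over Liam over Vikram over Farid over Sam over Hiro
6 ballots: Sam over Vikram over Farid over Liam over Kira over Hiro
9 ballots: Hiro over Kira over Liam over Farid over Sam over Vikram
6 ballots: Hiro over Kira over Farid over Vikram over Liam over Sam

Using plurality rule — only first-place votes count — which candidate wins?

Kira

First-place votes: Vikram 0, Hiro 15, Farid 0, Sam 6, Liam 0, Kira 21.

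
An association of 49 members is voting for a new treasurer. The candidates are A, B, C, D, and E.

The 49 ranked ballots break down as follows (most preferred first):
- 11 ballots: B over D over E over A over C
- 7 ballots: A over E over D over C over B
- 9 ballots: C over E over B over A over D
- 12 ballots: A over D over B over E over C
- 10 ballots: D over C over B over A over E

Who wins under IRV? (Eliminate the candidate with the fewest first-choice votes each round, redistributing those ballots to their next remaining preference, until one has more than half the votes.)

Round 1: A 19, B 11, C 9, D 10, E 0. E eliminated.
Round 2: A 19, B 11, C 9, D 10. C eliminated.
Round 3: A 19, B 20, D 10. D eliminated.
Round 4: A 19, B 30. B has a majority (≥25).

B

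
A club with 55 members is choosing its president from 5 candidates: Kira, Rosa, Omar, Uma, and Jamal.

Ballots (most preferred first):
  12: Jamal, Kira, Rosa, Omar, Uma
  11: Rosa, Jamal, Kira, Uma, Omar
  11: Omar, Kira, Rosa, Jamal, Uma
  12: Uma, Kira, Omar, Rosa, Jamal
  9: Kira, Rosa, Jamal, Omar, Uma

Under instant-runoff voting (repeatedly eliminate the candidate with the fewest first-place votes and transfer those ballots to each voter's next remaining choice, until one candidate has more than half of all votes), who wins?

Rosa

Round 1: Kira 9, Rosa 11, Omar 11, Uma 12, Jamal 12. Kira eliminated.
Round 2: Rosa 20, Omar 11, Uma 12, Jamal 12. Omar eliminated.
Round 3: Rosa 31, Uma 12, Jamal 12. Rosa has a majority (≥28).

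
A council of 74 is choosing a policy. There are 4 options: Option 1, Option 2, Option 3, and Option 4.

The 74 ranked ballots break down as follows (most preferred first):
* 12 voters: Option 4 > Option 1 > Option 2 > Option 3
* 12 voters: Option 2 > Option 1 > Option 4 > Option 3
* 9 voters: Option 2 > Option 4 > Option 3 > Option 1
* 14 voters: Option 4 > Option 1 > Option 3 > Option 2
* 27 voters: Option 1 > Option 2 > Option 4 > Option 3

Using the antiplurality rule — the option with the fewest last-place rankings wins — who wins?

Option 4

Last-place votes: Option 1 9, Option 2 14, Option 3 51, Option 4 0.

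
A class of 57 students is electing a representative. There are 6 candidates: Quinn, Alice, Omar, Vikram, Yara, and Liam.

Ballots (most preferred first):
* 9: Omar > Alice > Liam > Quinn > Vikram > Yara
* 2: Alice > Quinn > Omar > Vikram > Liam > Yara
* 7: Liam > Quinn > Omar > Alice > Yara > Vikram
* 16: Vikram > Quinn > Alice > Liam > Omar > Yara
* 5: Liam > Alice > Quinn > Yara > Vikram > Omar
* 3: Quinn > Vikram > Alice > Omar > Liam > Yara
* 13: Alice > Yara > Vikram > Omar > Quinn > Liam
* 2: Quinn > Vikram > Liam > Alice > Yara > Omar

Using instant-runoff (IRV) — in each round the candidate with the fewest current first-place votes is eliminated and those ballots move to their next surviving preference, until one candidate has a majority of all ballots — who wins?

Alice

Round 1: Quinn 5, Alice 15, Omar 9, Vikram 16, Yara 0, Liam 12. Yara eliminated.
Round 2: Quinn 5, Alice 15, Omar 9, Vikram 16, Liam 12. Quinn eliminated.
Round 3: Alice 15, Omar 9, Vikram 21, Liam 12. Omar eliminated.
Round 4: Alice 24, Vikram 21, Liam 12. Liam eliminated.
Round 5: Alice 36, Vikram 21. Alice has a majority (≥29).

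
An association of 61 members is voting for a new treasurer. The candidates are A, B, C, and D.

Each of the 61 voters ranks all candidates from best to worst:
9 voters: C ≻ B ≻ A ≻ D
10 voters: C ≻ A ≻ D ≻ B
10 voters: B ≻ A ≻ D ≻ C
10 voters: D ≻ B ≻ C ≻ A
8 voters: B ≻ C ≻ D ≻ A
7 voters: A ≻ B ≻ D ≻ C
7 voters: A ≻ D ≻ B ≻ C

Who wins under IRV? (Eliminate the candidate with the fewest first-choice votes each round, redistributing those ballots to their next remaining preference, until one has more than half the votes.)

Round 1: A 14, B 18, C 19, D 10. D eliminated.
Round 2: A 14, B 28, C 19. A eliminated.
Round 3: B 42, C 19. B has a majority (≥31).

B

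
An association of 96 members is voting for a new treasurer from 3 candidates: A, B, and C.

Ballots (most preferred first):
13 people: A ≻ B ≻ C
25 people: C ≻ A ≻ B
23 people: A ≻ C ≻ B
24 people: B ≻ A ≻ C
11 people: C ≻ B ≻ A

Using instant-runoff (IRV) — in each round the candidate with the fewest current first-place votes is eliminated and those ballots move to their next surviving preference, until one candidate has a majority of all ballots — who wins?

Round 1: A 36, B 24, C 36. B eliminated.
Round 2: A 60, C 36. A has a majority (≥49).

A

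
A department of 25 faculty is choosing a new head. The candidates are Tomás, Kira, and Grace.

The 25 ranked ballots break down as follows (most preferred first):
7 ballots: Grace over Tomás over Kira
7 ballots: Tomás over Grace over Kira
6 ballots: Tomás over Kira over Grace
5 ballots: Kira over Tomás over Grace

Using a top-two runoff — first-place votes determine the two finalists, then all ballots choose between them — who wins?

Tomás

Round 1 first-place votes: Tomás 13, Kira 5, Grace 7. Tomás and Grace advance.
Runoff: Tomás is ranked above Grace on 18 ballots, Grace above Tomás on 7.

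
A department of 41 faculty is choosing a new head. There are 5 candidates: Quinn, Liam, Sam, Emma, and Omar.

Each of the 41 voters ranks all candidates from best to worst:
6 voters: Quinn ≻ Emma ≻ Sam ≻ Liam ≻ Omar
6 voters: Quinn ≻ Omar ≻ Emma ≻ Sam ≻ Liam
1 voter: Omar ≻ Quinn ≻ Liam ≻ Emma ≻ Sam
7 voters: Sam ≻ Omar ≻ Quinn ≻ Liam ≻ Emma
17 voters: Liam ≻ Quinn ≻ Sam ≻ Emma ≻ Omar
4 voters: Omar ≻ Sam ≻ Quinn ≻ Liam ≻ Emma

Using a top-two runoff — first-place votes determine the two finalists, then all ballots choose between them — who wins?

Quinn

Round 1 first-place votes: Quinn 12, Liam 17, Sam 7, Emma 0, Omar 5. Liam and Quinn advance.
Runoff: Liam is ranked above Quinn on 17 ballots, Quinn above Liam on 24.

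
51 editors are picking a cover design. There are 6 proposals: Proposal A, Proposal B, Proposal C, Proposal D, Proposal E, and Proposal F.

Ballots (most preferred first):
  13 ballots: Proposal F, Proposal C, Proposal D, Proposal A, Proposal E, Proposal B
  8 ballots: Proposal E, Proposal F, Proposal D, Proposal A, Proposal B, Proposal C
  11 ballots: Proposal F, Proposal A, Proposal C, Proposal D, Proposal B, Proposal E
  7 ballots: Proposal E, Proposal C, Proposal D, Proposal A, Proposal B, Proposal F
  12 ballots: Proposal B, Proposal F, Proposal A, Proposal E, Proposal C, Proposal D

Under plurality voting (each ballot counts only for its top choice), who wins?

First-place votes: Proposal A 0, Proposal B 12, Proposal C 0, Proposal D 0, Proposal E 15, Proposal F 24.

Proposal F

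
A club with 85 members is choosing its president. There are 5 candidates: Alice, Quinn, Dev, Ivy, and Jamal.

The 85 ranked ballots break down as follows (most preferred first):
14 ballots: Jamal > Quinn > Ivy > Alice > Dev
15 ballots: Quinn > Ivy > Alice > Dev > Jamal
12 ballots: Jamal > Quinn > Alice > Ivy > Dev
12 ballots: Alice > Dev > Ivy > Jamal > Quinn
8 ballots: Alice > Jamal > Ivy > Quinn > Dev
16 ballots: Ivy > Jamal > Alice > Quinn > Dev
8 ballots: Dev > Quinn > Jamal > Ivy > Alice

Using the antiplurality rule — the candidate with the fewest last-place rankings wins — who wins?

Last-place votes: Alice 8, Quinn 12, Dev 50, Ivy 0, Jamal 15.

Ivy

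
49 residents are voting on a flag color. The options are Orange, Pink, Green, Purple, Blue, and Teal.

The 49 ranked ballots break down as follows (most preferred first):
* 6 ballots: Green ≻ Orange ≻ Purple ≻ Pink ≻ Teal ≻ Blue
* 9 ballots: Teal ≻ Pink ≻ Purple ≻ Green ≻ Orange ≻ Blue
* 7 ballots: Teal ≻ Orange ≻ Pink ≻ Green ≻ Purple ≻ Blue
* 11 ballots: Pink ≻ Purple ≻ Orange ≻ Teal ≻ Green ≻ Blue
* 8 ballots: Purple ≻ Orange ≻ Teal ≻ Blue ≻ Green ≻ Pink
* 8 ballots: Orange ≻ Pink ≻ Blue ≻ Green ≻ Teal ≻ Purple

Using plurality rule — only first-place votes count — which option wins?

Teal

First-place votes: Orange 8, Pink 11, Green 6, Purple 8, Blue 0, Teal 16.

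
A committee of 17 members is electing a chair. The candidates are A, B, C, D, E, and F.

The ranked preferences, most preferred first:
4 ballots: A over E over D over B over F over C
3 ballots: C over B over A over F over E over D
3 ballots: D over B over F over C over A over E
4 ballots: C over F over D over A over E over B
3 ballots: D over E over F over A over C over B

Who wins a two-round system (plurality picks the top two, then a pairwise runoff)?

Round 1 first-place votes: A 4, B 0, C 7, D 6, E 0, F 0. C and D advance.
Runoff: C is ranked above D on 7 ballots, D above C on 10.

D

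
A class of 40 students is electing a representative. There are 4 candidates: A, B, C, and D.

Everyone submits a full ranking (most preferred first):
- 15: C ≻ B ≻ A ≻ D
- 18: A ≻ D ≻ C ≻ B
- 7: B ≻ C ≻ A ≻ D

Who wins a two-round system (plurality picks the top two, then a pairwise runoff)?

C

Round 1 first-place votes: A 18, B 7, C 15, D 0. A and C advance.
Runoff: A is ranked above C on 18 ballots, C above A on 22.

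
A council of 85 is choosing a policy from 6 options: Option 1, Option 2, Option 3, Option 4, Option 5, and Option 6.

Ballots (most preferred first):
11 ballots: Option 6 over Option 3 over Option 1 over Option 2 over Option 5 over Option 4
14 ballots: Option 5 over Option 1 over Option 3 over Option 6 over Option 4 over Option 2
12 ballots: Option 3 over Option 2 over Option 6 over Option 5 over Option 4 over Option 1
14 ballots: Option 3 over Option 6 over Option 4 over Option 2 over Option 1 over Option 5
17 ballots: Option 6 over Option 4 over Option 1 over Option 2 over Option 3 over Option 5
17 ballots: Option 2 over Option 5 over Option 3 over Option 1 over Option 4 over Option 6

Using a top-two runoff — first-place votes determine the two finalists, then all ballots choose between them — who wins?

Option 3

Round 1 first-place votes: Option 1 0, Option 2 17, Option 3 26, Option 4 0, Option 5 14, Option 6 28. Option 6 and Option 3 advance.
Runoff: Option 6 is ranked above Option 3 on 28 ballots, Option 3 above Option 6 on 57.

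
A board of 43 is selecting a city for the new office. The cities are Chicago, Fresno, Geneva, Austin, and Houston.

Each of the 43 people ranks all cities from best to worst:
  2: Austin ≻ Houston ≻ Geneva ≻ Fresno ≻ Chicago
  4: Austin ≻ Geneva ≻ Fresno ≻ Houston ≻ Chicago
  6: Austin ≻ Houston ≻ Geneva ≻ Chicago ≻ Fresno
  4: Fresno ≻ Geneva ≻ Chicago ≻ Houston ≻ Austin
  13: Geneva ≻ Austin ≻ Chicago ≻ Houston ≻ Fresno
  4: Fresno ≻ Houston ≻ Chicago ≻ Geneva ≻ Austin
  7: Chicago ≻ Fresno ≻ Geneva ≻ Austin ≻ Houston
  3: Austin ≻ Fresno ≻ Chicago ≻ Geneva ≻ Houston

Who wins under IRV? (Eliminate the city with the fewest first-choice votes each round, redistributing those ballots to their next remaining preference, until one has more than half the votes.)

Austin

Round 1: Chicago 7, Fresno 8, Geneva 13, Austin 15, Houston 0. Houston eliminated.
Round 2: Chicago 7, Fresno 8, Geneva 13, Austin 15. Chicago eliminated.
Round 3: Fresno 15, Geneva 13, Austin 15. Geneva eliminated.
Round 4: Fresno 15, Austin 28. Austin has a majority (≥22).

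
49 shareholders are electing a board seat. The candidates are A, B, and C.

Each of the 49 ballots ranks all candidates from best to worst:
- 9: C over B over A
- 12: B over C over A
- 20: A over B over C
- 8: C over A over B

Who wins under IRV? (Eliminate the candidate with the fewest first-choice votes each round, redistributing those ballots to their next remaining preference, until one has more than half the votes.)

C

Round 1: A 20, B 12, C 17. B eliminated.
Round 2: A 20, C 29. C has a majority (≥25).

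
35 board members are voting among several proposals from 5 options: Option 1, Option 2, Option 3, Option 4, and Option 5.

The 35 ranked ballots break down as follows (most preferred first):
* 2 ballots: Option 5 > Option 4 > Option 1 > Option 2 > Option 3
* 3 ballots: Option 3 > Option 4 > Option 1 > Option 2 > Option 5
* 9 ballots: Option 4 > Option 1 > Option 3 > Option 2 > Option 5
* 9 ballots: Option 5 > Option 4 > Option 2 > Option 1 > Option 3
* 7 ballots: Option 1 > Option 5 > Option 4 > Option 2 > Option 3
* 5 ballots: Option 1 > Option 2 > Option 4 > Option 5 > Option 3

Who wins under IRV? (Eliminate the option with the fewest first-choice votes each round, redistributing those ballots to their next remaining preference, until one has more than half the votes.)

Round 1: Option 1 12, Option 2 0, Option 3 3, Option 4 9, Option 5 11. Option 2 eliminated.
Round 2: Option 1 12, Option 3 3, Option 4 9, Option 5 11. Option 3 eliminated.
Round 3: Option 1 12, Option 4 12, Option 5 11. Option 5 eliminated.
Round 4: Option 1 12, Option 4 23. Option 4 has a majority (≥18).

Option 4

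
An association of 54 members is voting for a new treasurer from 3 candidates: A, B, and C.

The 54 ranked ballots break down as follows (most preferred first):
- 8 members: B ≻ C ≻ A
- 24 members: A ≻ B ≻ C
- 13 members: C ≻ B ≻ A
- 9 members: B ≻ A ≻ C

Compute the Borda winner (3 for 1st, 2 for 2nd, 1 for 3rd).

B

A: 8×1 + 24×3 + 13×1 + 9×2 = 111
B: 8×3 + 24×2 + 13×2 + 9×3 = 125
C: 8×2 + 24×1 + 13×3 + 9×1 = 88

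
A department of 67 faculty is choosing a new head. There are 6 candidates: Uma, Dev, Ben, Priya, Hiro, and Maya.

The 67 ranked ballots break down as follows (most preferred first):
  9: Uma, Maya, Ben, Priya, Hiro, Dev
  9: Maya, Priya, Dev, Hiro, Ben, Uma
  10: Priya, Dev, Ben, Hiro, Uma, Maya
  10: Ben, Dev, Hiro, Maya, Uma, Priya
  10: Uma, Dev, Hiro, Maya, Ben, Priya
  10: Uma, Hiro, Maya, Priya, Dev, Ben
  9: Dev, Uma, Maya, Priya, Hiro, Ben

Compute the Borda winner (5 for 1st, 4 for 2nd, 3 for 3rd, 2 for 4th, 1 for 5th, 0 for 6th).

Uma: 9×5 + 9×0 + 10×1 + 10×1 + 10×5 + 10×5 + 9×4 = 201
Dev: 9×0 + 9×3 + 10×4 + 10×4 + 10×4 + 10×1 + 9×5 = 202
Ben: 9×3 + 9×1 + 10×3 + 10×5 + 10×1 + 10×0 + 9×0 = 126
Priya: 9×2 + 9×4 + 10×5 + 10×0 + 10×0 + 10×2 + 9×2 = 142
Hiro: 9×1 + 9×2 + 10×2 + 10×3 + 10×3 + 10×4 + 9×1 = 156
Maya: 9×4 + 9×5 + 10×0 + 10×2 + 10×2 + 10×3 + 9×3 = 178

Dev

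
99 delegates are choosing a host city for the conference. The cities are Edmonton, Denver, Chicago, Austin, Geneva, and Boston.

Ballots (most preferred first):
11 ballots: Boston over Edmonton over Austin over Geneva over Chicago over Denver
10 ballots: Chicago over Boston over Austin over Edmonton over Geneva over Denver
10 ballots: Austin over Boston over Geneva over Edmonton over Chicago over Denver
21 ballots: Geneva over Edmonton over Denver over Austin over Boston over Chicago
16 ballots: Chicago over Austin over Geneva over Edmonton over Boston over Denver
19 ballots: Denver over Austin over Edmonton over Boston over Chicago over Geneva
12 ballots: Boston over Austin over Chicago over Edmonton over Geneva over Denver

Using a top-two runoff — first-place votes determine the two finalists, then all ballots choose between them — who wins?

Round 1 first-place votes: Edmonton 0, Denver 19, Chicago 26, Austin 10, Geneva 21, Boston 23. Chicago and Boston advance.
Runoff: Chicago is ranked above Boston on 26 ballots, Boston above Chicago on 73.

Boston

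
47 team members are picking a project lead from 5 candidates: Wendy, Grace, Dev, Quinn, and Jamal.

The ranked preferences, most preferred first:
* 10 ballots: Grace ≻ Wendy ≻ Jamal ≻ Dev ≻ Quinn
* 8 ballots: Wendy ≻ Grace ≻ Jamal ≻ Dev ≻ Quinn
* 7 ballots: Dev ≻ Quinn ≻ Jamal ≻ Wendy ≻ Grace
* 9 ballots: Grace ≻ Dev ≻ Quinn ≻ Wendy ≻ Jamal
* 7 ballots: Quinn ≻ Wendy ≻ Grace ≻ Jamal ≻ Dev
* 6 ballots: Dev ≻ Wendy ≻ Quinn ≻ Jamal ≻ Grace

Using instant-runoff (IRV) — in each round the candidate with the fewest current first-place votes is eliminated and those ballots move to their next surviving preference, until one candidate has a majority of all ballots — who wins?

Wendy

Round 1: Wendy 8, Grace 19, Dev 13, Quinn 7, Jamal 0. Jamal eliminated.
Round 2: Wendy 8, Grace 19, Dev 13, Quinn 7. Quinn eliminated.
Round 3: Wendy 15, Grace 19, Dev 13. Dev eliminated.
Round 4: Wendy 28, Grace 19. Wendy has a majority (≥24).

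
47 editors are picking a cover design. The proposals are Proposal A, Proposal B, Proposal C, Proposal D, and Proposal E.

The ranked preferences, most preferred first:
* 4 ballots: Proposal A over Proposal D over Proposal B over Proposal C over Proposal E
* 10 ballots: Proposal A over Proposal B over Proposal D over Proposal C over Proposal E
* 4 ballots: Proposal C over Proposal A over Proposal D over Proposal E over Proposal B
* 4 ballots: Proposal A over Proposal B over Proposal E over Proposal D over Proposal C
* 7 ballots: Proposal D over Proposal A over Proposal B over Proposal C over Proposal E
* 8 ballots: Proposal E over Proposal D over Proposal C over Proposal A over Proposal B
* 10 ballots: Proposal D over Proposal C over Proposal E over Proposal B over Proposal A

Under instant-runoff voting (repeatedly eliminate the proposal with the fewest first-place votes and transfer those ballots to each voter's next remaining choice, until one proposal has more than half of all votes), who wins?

Round 1: Proposal A 18, Proposal B 0, Proposal C 4, Proposal D 17, Proposal E 8. Proposal B eliminated.
Round 2: Proposal A 18, Proposal C 4, Proposal D 17, Proposal E 8. Proposal C eliminated.
Round 3: Proposal A 22, Proposal D 17, Proposal E 8. Proposal E eliminated.
Round 4: Proposal A 22, Proposal D 25. Proposal D has a majority (≥24).

Proposal D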